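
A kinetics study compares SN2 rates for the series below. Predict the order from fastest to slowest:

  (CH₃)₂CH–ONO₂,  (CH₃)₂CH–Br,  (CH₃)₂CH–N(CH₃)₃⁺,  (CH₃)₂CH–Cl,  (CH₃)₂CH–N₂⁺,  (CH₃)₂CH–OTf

(CH₃)₂CH–N₂⁺ > (CH₃)₂CH–OTf > (CH₃)₂CH–Br > (CH₃)₂CH–Cl > (CH₃)₂CH–ONO₂ > (CH₃)₂CH–N(CH₃)₃⁺

Same R in every case — rank the leaving groups.
A good leaving group is a weak base: the lower the pKₐ of its conjugate acid, the more readily it departs.
(CH₃)₂CH–N₂⁺ loses N₂: no meaningful conjugate acid; N₂ departs as an exceptionally stable neutral molecule
(CH₃)₂CH–OTf loses OTf⁻: pKₐ(CF₃SO₃H (triflic acid)) ≈ -14
(CH₃)₂CH–Br loses Br⁻: pKₐ(HBr) ≈ -9
(CH₃)₂CH–Cl loses Cl⁻: pKₐ(HCl) ≈ -7
(CH₃)₂CH–ONO₂ loses NO₃⁻: pKₐ(HNO₃) ≈ -1.3
(CH₃)₂CH–N(CH₃)₃⁺ loses NR'₃: pKₐ(R'₃NH⁺) ≈ 10.7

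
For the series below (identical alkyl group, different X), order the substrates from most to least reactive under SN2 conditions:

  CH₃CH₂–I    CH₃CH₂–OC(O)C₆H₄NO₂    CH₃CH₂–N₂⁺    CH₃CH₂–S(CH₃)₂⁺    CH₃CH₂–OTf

CH₃CH₂–N₂⁺ > CH₃CH₂–OTf > CH₃CH₂–I > CH₃CH₂–S(CH₃)₂⁺ > CH₃CH₂–OC(O)C₆H₄NO₂

Same R in every case — rank the leaving groups.
Rank by basicity of the departing species: weakest base leaves most easily.
CH₃CH₂–N₂⁺ loses N₂: no meaningful conjugate acid; N₂ departs as an exceptionally stable neutral molecule
CH₃CH₂–OTf loses OTf⁻: pKₐ(CF₃SO₃H (triflic acid)) ≈ -14
CH₃CH₂–I loses I⁻: pKₐ(HI) ≈ -10
CH₃CH₂–S(CH₃)₂⁺ loses SR'₂: pKₐ(R'₂SH⁺) ≈ -7
CH₃CH₂–OC(O)C₆H₄NO₂ loses p-O₂N–C₆H₄–COO⁻: pKₐ(p-nitrobenzoic acid) ≈ 3.4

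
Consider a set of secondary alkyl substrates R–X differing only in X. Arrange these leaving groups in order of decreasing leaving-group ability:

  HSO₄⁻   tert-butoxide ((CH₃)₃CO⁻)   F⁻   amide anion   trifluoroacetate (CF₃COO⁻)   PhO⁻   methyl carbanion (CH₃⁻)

A good leaving group is a weak base: the lower the pKₐ of its conjugate acid, the more readily it departs.
HSO₄⁻: pKₐ(H₂SO₄) ≈ -3
trifluoroacetate (CF₃COO⁻): pKₐ(CF₃COOH) ≈ 0.2
F⁻: pKₐ(HF) ≈ 3.2
PhO⁻: pKₐ(C₆H₅OH (phenol)) ≈ 10
tert-butoxide ((CH₃)₃CO⁻): pKₐ(t-BuOH) ≈ 18
amide anion: pKₐ(NH₃) ≈ 38
methyl carbanion (CH₃⁻): pKₐ(CH₄) ≈ 48

HSO₄⁻ > trifluoroacetate (CF₃COO⁻) > F⁻ > PhO⁻ > tert-butoxide ((CH₃)₃CO⁻) > amide anion > methyl carbanion (CH₃⁻)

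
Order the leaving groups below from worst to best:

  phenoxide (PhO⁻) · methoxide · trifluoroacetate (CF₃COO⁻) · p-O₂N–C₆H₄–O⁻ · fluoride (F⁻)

Leaving-group ability tracks the stability of the departed species; conjugate-acid pKₐ is the usual yardstick (lower pKₐ → better LG).
trifluoroacetate (CF₃COO⁻): pKₐ(CF₃COOH) ≈ 0.2
fluoride (F⁻): pKₐ(HF) ≈ 3.2
p-O₂N–C₆H₄–O⁻: pKₐ(p-nitrophenol) ≈ 7.2
phenoxide (PhO⁻): pKₐ(C₆H₅OH (phenol)) ≈ 10
methoxide: pKₐ(CH₃OH) ≈ 15.5
Listed from poorest to best leaving group as asked.

methoxide < phenoxide (PhO⁻) < p-O₂N–C₆H₄–O⁻ < fluoride (F⁻) < trifluoroacetate (CF₃COO⁻)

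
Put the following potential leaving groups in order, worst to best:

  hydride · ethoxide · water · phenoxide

hydride < ethoxide < phenoxide < water

A good leaving group is a weak base: the lower the pKₐ of its conjugate acid, the more readily it departs.
water: pKₐ(H₃O⁺) ≈ -1.7 — neutral; leaves from a protonated alcohol (R–OH₂⁺)
phenoxide: pKₐ(C₆H₅OH (phenol)) ≈ 10
ethoxide: pKₐ(CH₃CH₂OH) ≈ 16 — strong base; alkoxides do not leave unassisted
hydride: pKₐ(H₂) ≈ 36 — extremely strong base; leaves only in special hydride-transfer contexts
Reversing gives the worst-to-best order requested.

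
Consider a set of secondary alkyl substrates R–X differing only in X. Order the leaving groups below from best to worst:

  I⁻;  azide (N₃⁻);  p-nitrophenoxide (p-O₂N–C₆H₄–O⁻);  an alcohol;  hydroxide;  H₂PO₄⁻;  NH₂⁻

Rank by basicity of the departing species: weakest base leaves most easily.
I⁻: pKₐ(HI) ≈ -10 — large, highly polarisable; very weak base
an alcohol: pKₐ(R'OH₂⁺) ≈ -2.4
H₂PO₄⁻: pKₐ(H₃PO₄) ≈ 2.1 — moderate base; biological leaving group after further activation
azide (N₃⁻): pKₐ(HN₃) ≈ 4.7
p-nitrophenoxide (p-O₂N–C₆H₄–O⁻): pKₐ(p-nitrophenol) ≈ 7.2 — nitro group delocalises the charge; the classic chromogenic LG
hydroxide: pKₐ(H₂O) ≈ 15.7 — strong base; essentially never leaves without prior activation
NH₂⁻: pKₐ(NH₃) ≈ 38

I⁻ > an alcohol > H₂PO₄⁻ > azide (N₃⁻) > p-nitrophenoxide (p-O₂N–C₆H₄–O⁻) > hydroxide > NH₂⁻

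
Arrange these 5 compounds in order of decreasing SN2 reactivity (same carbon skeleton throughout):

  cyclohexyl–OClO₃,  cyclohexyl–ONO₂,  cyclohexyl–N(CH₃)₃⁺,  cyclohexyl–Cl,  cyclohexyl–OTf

cyclohexyl–OTf > cyclohexyl–OClO₃ > cyclohexyl–Cl > cyclohexyl–ONO₂ > cyclohexyl–N(CH₃)₃⁺

The skeletons are identical, so relative rate is governed entirely by leaving-group ability.
A good leaving group is a weak base: the lower the pKₐ of its conjugate acid, the more readily it departs.
cyclohexyl–OTf loses OTf⁻: pKₐ(CF₃SO₃H (triflic acid)) ≈ -14
cyclohexyl–OClO₃ loses ClO₄⁻: pKₐ(HClO₄) ≈ -10
cyclohexyl–Cl loses Cl⁻: pKₐ(HCl) ≈ -7
cyclohexyl–ONO₂ loses NO₃⁻: pKₐ(HNO₃) ≈ -1.3
cyclohexyl–N(CH₃)₃⁺ loses NR'₃: pKₐ(R'₃NH⁺) ≈ 10.7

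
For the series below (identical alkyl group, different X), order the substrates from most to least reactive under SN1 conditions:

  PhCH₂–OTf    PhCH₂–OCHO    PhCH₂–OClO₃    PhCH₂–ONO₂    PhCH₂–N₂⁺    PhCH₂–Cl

PhCH₂–N₂⁺ > PhCH₂–OTf > PhCH₂–OClO₃ > PhCH₂–Cl > PhCH₂–ONO₂ > PhCH₂–OCHO

With the same alkyl group throughout, only the leaving group differentiates the rates.
Rank by basicity of the departing species: weakest base leaves most easily.
PhCH₂–N₂⁺ loses N₂: no meaningful conjugate acid; N₂ departs as an exceptionally stable neutral molecule
PhCH₂–OTf loses OTf⁻: pKₐ(CF₃SO₃H (triflic acid)) ≈ -14
PhCH₂–OClO₃ loses ClO₄⁻: pKₐ(HClO₄) ≈ -10
PhCH₂–Cl loses Cl⁻: pKₐ(HCl) ≈ -7
PhCH₂–ONO₂ loses NO₃⁻: pKₐ(HNO₃) ≈ -1.3
PhCH₂–OCHO loses HCOO⁻: pKₐ(HCOOH) ≈ 3.8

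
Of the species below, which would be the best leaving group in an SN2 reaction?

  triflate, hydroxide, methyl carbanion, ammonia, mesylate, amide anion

triflate

Leaving-group ability tracks the stability of the departed species; conjugate-acid pKₐ is the usual yardstick (lower pKₐ → better LG).
triflate: pKₐ(CF₃SO₃H (triflic acid)) ≈ -14
mesylate: pKₐ(CH₃SO₃H (MsOH)) ≈ -1.9
ammonia: pKₐ(NH₄⁺) ≈ 9.2
hydroxide: pKₐ(H₂O) ≈ 15.7
amide anion: pKₐ(NH₃) ≈ 38
methyl carbanion: pKₐ(CH₄) ≈ 48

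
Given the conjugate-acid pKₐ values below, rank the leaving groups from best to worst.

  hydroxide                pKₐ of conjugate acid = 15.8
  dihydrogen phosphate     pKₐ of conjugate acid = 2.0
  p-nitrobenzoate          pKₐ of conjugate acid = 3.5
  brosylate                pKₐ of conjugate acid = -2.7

Lower conjugate-acid pKₐ ⇒ weaker base ⇒ better leaving group.
Sorting by the given values: brosylate (-2.7), dihydrogen phosphate (2.0), p-nitrobenzoate (3.5), hydroxide (15.8).

brosylate > dihydrogen phosphate > p-nitrobenzoate > hydroxide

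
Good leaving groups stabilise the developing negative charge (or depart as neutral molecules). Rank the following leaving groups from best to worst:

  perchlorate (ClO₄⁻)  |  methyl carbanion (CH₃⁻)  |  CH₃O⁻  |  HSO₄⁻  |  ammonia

Rank by basicity of the departing species: weakest base leaves most easily.
perchlorate (ClO₄⁻): pKₐ(HClO₄) ≈ -10
HSO₄⁻: pKₐ(H₂SO₄) ≈ -3
ammonia: pKₐ(NH₄⁺) ≈ 9.2
CH₃O⁻: pKₐ(CH₃OH) ≈ 15.5
methyl carbanion (CH₃⁻): pKₐ(CH₄) ≈ 48

perchlorate (ClO₄⁻) > HSO₄⁻ > ammonia > CH₃O⁻ > methyl carbanion (CH₃⁻)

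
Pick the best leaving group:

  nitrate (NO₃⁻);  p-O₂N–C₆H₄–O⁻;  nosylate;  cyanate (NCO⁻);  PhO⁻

nosylate

The more stable X⁻ (or X) is on its own — i.e. the weaker a base it is — the better a leaving group it makes.
nosylate: pKₐ(p-O₂NC₆H₄SO₃H) ≈ -3.5
nitrate (NO₃⁻): pKₐ(HNO₃) ≈ -1.3
cyanate (NCO⁻): pKₐ(HOCN) ≈ 3.5
p-O₂N–C₆H₄–O⁻: pKₐ(p-nitrophenol) ≈ 7.2
PhO⁻: pKₐ(C₆H₅OH (phenol)) ≈ 10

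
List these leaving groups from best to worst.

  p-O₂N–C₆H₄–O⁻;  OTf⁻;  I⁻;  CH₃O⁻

OTf⁻ > I⁻ > p-O₂N–C₆H₄–O⁻ > CH₃O⁻

A good leaving group is a weak base: the lower the pKₐ of its conjugate acid, the more readily it departs.
OTf⁻: pKₐ(CF₃SO₃H (triflic acid)) ≈ -14
I⁻: pKₐ(HI) ≈ -10
p-O₂N–C₆H₄–O⁻: pKₐ(p-nitrophenol) ≈ 7.2
CH₃O⁻: pKₐ(CH₃OH) ≈ 15.5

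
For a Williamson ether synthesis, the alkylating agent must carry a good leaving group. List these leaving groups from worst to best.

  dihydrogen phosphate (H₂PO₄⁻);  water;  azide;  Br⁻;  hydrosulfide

Br⁻: pKₐ(HBr) ≈ -9
water: pKₐ(H₃O⁺) ≈ -1.7
dihydrogen phosphate (H₂PO₄⁻): pKₐ(H₃PO₄) ≈ 2.1 — moderate base; biological leaving group after further activation
azide: pKₐ(HN₃) ≈ 4.7
hydrosulfide: pKₐ(H₂S) ≈ 7 — larger and more polarisable than the oxygen analogue
Listed from poorest to best leaving group as asked.

hydrosulfide < azide < dihydrogen phosphate (H₂PO₄⁻) < water < Br⁻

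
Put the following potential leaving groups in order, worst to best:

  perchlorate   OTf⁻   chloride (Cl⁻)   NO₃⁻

NO₃⁻ < chloride (Cl⁻) < perchlorate < OTf⁻

OTf⁻: pKₐ(CF₃SO₃H (triflic acid)) ≈ -14
perchlorate: pKₐ(HClO₄) ≈ -10
chloride (Cl⁻): pKₐ(HCl) ≈ -7 — moderately weak base
NO₃⁻: pKₐ(HNO₃) ≈ -1.3 — resonance-delocalised over three oxygens
The question asks for worst first, so the sequence is read in increasing leaving-group ability.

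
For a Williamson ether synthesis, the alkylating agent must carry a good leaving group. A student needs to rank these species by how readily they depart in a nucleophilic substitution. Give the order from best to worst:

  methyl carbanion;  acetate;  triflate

triflate: pKₐ(CF₃SO₃H (triflic acid)) ≈ -14
acetate: pKₐ(CH₃COOH) ≈ 4.8 — resonance-stabilised but still a weak base
methyl carbanion: pKₐ(CH₄) ≈ 48 — unstabilised carbanion; the worst conceivable leaving group

triflate > acetate > methyl carbanion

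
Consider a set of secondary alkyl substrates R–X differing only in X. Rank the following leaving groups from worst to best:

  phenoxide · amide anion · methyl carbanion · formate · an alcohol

Leaving-group ability tracks the stability of the departed species; conjugate-acid pKₐ is the usual yardstick (lower pKₐ → better LG).
an alcohol: pKₐ(R'OH₂⁺) ≈ -2.4 — neutral; leaves from a protonated ether (an oxonium ion, R–O(H)R'⁺)
formate: pKₐ(HCOOH) ≈ 3.8 — resonance-stabilised carboxylate
phenoxide: pKₐ(C₆H₅OH (phenol)) ≈ 10
amide anion: pKₐ(NH₃) ≈ 38 — extremely strong base; never a leaving group
methyl carbanion: pKₐ(CH₄) ≈ 48 — unstabilised carbanion; the worst conceivable leaving group
The question asks for worst first, so the sequence is read in increasing leaving-group ability.

methyl carbanion < amide anion < phenoxide < formate < an alcohol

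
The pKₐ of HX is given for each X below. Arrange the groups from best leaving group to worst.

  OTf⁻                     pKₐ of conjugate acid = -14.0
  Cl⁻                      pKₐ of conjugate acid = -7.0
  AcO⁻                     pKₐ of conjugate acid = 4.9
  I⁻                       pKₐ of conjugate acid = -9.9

Lower conjugate-acid pKₐ ⇒ weaker base ⇒ better leaving group.
Sorting by the given values: OTf⁻ (-14.0), I⁻ (-9.9), Cl⁻ (-7.0), AcO⁻ (4.9).

OTf⁻ > I⁻ > Cl⁻ > AcO⁻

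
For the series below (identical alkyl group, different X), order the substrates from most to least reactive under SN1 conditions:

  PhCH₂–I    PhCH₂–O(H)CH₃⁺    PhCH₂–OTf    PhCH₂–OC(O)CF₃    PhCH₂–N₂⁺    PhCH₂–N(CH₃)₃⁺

PhCH₂–N₂⁺ > PhCH₂–OTf > PhCH₂–I > PhCH₂–O(H)CH₃⁺ > PhCH₂–OC(O)CF₃ > PhCH₂–N(CH₃)₃⁺

Identical carbon frameworks mean the comparison reduces to leaving-group quality.
Rank by basicity of the departing species: weakest base leaves most easily.
PhCH₂–N₂⁺ loses N₂: no meaningful conjugate acid; N₂ departs as an exceptionally stable neutral molecule
PhCH₂–OTf loses OTf⁻: pKₐ(CF₃SO₃H (triflic acid)) ≈ -14
PhCH₂–I loses I⁻: pKₐ(HI) ≈ -10
PhCH₂–O(H)CH₃⁺ loses R'OH: pKₐ(R'OH₂⁺) ≈ -2.4
PhCH₂–OC(O)CF₃ loses CF₃COO⁻: pKₐ(CF₃COOH) ≈ 0.2
PhCH₂–N(CH₃)₃⁺ loses NR'₃: pKₐ(R'₃NH⁺) ≈ 10.7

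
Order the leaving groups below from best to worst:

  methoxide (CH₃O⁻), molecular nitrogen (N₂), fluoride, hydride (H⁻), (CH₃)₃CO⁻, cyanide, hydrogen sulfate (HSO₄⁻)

Leaving-group ability tracks the stability of the departed species; conjugate-acid pKₐ is the usual yardstick (lower pKₐ → better LG).
molecular nitrogen (N₂): no meaningful conjugate acid; N₂ departs as an exceptionally stable neutral molecule
hydrogen sulfate (HSO₄⁻): pKₐ(H₂SO₄) ≈ -3
fluoride: pKₐ(HF) ≈ 3.2 — small and strongly basic; the poor halide leaving group
cyanide: pKₐ(HCN) ≈ 9.2
methoxide (CH₃O⁻): pKₐ(CH₃OH) ≈ 15.5
(CH₃)₃CO⁻: pKₐ(t-BuOH) ≈ 18 — bulky, strongly basic alkoxide
hydride (H⁻): pKₐ(H₂) ≈ 36

molecular nitrogen (N₂) > hydrogen sulfate (HSO₄⁻) > fluoride > cyanide > methoxide (CH₃O⁻) > (CH₃)₃CO⁻ > hydride (H⁻)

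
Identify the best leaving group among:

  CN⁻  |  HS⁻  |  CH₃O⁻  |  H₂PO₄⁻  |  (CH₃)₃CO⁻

H₂PO₄⁻

Leaving-group ability tracks the stability of the departed species; conjugate-acid pKₐ is the usual yardstick (lower pKₐ → better LG).
H₂PO₄⁻: pKₐ(H₃PO₄) ≈ 2.1
HS⁻: pKₐ(H₂S) ≈ 7
CN⁻: pKₐ(HCN) ≈ 9.2
CH₃O⁻: pKₐ(CH₃OH) ≈ 15.5
(CH₃)₃CO⁻: pKₐ(t-BuOH) ≈ 18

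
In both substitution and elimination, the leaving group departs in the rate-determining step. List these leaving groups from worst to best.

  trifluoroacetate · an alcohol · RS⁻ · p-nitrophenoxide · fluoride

The more stable X⁻ (or X) is on its own — i.e. the weaker a base it is — the better a leaving group it makes.
an alcohol: pKₐ(R'OH₂⁺) ≈ -2.4 — neutral; leaves from a protonated ether (an oxonium ion, R–O(H)R'⁺)
trifluoroacetate: pKₐ(CF₃COOH) ≈ 0.2
fluoride: pKₐ(HF) ≈ 3.2 — small and strongly basic; the poor halide leaving group
p-nitrophenoxide: pKₐ(p-nitrophenol) ≈ 7.2 — nitro group delocalises the charge; the classic chromogenic LG
RS⁻: pKₐ(RSH (a thiol)) ≈ 10.5 — moderately basic; rarely leaves without activation
Listed from poorest to best leaving group as asked.

RS⁻ < p-nitrophenoxide < fluoride < trifluoroacetate < an alcohol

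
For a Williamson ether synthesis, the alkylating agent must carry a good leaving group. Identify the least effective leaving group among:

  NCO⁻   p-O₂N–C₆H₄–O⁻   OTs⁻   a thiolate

OTs⁻: pKₐ(p-CH₃C₆H₄SO₃H (TsOH)) ≈ -2.8
NCO⁻: pKₐ(HOCN) ≈ 3.5
p-O₂N–C₆H₄–O⁻: pKₐ(p-nitrophenol) ≈ 7.2
a thiolate: pKₐ(RSH (a thiol)) ≈ 10.5

a thiolate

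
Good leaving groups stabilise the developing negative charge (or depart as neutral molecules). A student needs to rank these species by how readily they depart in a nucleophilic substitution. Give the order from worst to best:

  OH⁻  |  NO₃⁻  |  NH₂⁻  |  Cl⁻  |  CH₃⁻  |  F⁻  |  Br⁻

CH₃⁻ < NH₂⁻ < OH⁻ < F⁻ < NO₃⁻ < Cl⁻ < Br⁻

A good leaving group is a weak base: the lower the pKₐ of its conjugate acid, the more readily it departs.
Br⁻: pKₐ(HBr) ≈ -9
Cl⁻: pKₐ(HCl) ≈ -7
NO₃⁻: pKₐ(HNO₃) ≈ -1.3
F⁻: pKₐ(HF) ≈ 3.2
OH⁻: pKₐ(H₂O) ≈ 15.7
NH₂⁻: pKₐ(NH₃) ≈ 38
CH₃⁻: pKₐ(CH₄) ≈ 48
The question asks for worst first, so the sequence is read in increasing leaving-group ability.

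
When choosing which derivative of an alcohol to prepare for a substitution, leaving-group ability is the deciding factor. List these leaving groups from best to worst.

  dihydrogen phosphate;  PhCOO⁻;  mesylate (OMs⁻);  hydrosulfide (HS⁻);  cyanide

Leaving-group ability tracks the stability of the departed species; conjugate-acid pKₐ is the usual yardstick (lower pKₐ → better LG).
mesylate (OMs⁻): pKₐ(CH₃SO₃H (MsOH)) ≈ -1.9
dihydrogen phosphate: pKₐ(H₃PO₄) ≈ 2.1
PhCOO⁻: pKₐ(C₆H₅COOH) ≈ 4.2
hydrosulfide (HS⁻): pKₐ(H₂S) ≈ 7
cyanide: pKₐ(HCN) ≈ 9.2

mesylate (OMs⁻) > dihydrogen phosphate > PhCOO⁻ > hydrosulfide (HS⁻) > cyanide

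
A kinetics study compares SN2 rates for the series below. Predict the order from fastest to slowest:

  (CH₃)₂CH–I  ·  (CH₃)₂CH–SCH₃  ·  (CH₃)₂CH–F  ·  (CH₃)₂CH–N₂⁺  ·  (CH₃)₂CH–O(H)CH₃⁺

The skeletons are identical, so relative rate is governed entirely by leaving-group ability.
Leaving-group ability tracks the stability of the departed species; conjugate-acid pKₐ is the usual yardstick (lower pKₐ → better LG).
(CH₃)₂CH–N₂⁺ loses N₂: no meaningful conjugate acid; N₂ departs as an exceptionally stable neutral molecule
(CH₃)₂CH–I loses I⁻: pKₐ(HI) ≈ -10
(CH₃)₂CH–O(H)CH₃⁺ loses R'OH: pKₐ(R'OH₂⁺) ≈ -2.4
(CH₃)₂CH–F loses F⁻: pKₐ(HF) ≈ 3.2
(CH₃)₂CH–SCH₃ loses RS⁻: pKₐ(RSH (a thiol)) ≈ 10.5

(CH₃)₂CH–N₂⁺ > (CH₃)₂CH–I > (CH₃)₂CH–O(H)CH₃⁺ > (CH₃)₂CH–F > (CH₃)₂CH–SCH₃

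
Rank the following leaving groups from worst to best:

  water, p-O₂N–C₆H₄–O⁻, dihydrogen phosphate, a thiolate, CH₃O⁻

water: pKₐ(H₃O⁺) ≈ -1.7
dihydrogen phosphate: pKₐ(H₃PO₄) ≈ 2.1 — moderate base; biological leaving group after further activation
p-O₂N–C₆H₄–O⁻: pKₐ(p-nitrophenol) ≈ 7.2 — nitro group delocalises the charge; the classic chromogenic LG
a thiolate: pKₐ(RSH (a thiol)) ≈ 10.5 — moderately basic; rarely leaves without activation
CH₃O⁻: pKₐ(CH₃OH) ≈ 15.5
Listed from poorest to best leaving group as asked.

CH₃O⁻ < a thiolate < p-O₂N–C₆H₄–O⁻ < dihydrogen phosphate < water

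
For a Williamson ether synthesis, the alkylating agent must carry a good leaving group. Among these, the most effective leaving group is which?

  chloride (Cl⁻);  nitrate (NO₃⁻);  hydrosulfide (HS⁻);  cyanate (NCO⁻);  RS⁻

chloride (Cl⁻)

A good leaving group is a weak base: the lower the pKₐ of its conjugate acid, the more readily it departs.
chloride (Cl⁻): pKₐ(HCl) ≈ -7
nitrate (NO₃⁻): pKₐ(HNO₃) ≈ -1.3
cyanate (NCO⁻): pKₐ(HOCN) ≈ 3.5
hydrosulfide (HS⁻): pKₐ(H₂S) ≈ 7
RS⁻: pKₐ(RSH (a thiol)) ≈ 10.5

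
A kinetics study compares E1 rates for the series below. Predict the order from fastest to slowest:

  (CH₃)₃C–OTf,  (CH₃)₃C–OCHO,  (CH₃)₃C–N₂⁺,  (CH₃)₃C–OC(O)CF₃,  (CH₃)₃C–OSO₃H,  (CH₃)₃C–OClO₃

Identical carbon frameworks mean the comparison reduces to leaving-group quality.
A good leaving group is a weak base: the lower the pKₐ of its conjugate acid, the more readily it departs.
(CH₃)₃C–N₂⁺ loses N₂: no meaningful conjugate acid; N₂ departs as an exceptionally stable neutral molecule
(CH₃)₃C–OTf loses OTf⁻: pKₐ(CF₃SO₃H (triflic acid)) ≈ -14
(CH₃)₃C–OClO₃ loses ClO₄⁻: pKₐ(HClO₄) ≈ -10
(CH₃)₃C–OSO₃H loses HSO₄⁻: pKₐ(H₂SO₄) ≈ -3
(CH₃)₃C–OC(O)CF₃ loses CF₃COO⁻: pKₐ(CF₃COOH) ≈ 0.2
(CH₃)₃C–OCHO loses HCOO⁻: pKₐ(HCOOH) ≈ 3.8

(CH₃)₃C–N₂⁺ > (CH₃)₃C–OTf > (CH₃)₃C–OClO₃ > (CH₃)₃C–OSO₃H > (CH₃)₃C–OC(O)CF₃ > (CH₃)₃C–OCHO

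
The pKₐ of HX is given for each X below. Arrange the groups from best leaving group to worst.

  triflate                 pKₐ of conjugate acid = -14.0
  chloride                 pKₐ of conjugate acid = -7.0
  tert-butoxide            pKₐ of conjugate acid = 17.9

triflate > chloride > tert-butoxide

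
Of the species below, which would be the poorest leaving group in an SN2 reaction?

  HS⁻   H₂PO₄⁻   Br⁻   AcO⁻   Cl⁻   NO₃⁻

Br⁻: pKₐ(HBr) ≈ -9
Cl⁻: pKₐ(HCl) ≈ -7
NO₃⁻: pKₐ(HNO₃) ≈ -1.3
H₂PO₄⁻: pKₐ(H₃PO₄) ≈ 2.1
AcO⁻: pKₐ(CH₃COOH) ≈ 4.8
HS⁻: pKₐ(H₂S) ≈ 7

HS⁻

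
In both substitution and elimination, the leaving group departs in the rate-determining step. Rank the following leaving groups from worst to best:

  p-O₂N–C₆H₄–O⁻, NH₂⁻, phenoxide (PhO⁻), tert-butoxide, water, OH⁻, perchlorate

NH₂⁻ < tert-butoxide < OH⁻ < phenoxide (PhO⁻) < p-O₂N–C₆H₄–O⁻ < water < perchlorate

perchlorate: pKₐ(HClO₄) ≈ -10 — extremely weak base; rarely used for safety reasons
water: pKₐ(H₃O⁺) ≈ -1.7 — neutral; leaves from a protonated alcohol (R–OH₂⁺)
p-O₂N–C₆H₄–O⁻: pKₐ(p-nitrophenol) ≈ 7.2
phenoxide (PhO⁻): pKₐ(C₆H₅OH (phenol)) ≈ 10 — resonance into the ring helps, but still a poor LG
OH⁻: pKₐ(H₂O) ≈ 15.7 — strong base; essentially never leaves without prior activation
tert-butoxide: pKₐ(t-BuOH) ≈ 18 — bulky, strongly basic alkoxide
NH₂⁻: pKₐ(NH₃) ≈ 38 — extremely strong base; never a leaving group
Reversing gives the worst-to-best order requested.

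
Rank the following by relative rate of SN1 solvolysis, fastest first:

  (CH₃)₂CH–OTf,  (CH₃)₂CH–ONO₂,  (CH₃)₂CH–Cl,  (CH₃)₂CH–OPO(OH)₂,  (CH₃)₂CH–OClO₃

(CH₃)₂CH–OTf > (CH₃)₂CH–OClO₃ > (CH₃)₂CH–Cl > (CH₃)₂CH–ONO₂ > (CH₃)₂CH–OPO(OH)₂

The skeletons are identical, so relative rate is governed entirely by leaving-group ability.
A good leaving group is a weak base: the lower the pKₐ of its conjugate acid, the more readily it departs.
(CH₃)₂CH–OTf loses OTf⁻: pKₐ(CF₃SO₃H (triflic acid)) ≈ -14
(CH₃)₂CH–OClO₃ loses ClO₄⁻: pKₐ(HClO₄) ≈ -10
(CH₃)₂CH–Cl loses Cl⁻: pKₐ(HCl) ≈ -7
(CH₃)₂CH–ONO₂ loses NO₃⁻: pKₐ(HNO₃) ≈ -1.3
(CH₃)₂CH–OPO(OH)₂ loses H₂PO₄⁻: pKₐ(H₃PO₄) ≈ 2.1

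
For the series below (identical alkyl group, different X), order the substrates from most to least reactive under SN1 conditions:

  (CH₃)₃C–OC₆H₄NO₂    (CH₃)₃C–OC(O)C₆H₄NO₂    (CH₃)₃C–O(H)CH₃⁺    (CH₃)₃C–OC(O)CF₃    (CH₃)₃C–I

(CH₃)₃C–I > (CH₃)₃C–O(H)CH₃⁺ > (CH₃)₃C–OC(O)CF₃ > (CH₃)₃C–OC(O)C₆H₄NO₂ > (CH₃)₃C–OC₆H₄NO₂

With the same alkyl group throughout, only the leaving group differentiates the rates.
The more stable X⁻ (or X) is on its own — i.e. the weaker a base it is — the better a leaving group it makes.
(CH₃)₃C–I loses I⁻: pKₐ(HI) ≈ -10
(CH₃)₃C–O(H)CH₃⁺ loses R'OH: pKₐ(R'OH₂⁺) ≈ -2.4
(CH₃)₃C–OC(O)CF₃ loses CF₃COO⁻: pKₐ(CF₃COOH) ≈ 0.2
(CH₃)₃C–OC(O)C₆H₄NO₂ loses p-O₂N–C₆H₄–COO⁻: pKₐ(p-nitrobenzoic acid) ≈ 3.4
(CH₃)₃C–OC₆H₄NO₂ loses p-O₂N–C₆H₄–O⁻: pKₐ(p-nitrophenol) ≈ 7.2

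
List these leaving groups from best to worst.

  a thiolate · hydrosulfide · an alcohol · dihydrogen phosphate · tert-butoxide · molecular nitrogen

molecular nitrogen: no meaningful conjugate acid; N₂ departs as an exceptionally stable neutral molecule
an alcohol: pKₐ(R'OH₂⁺) ≈ -2.4
dihydrogen phosphate: pKₐ(H₃PO₄) ≈ 2.1
hydrosulfide: pKₐ(H₂S) ≈ 7
a thiolate: pKₐ(RSH (a thiol)) ≈ 10.5
tert-butoxide: pKₐ(t-BuOH) ≈ 18

molecular nitrogen > an alcohol > dihydrogen phosphate > hydrosulfide > a thiolate > tert-butoxide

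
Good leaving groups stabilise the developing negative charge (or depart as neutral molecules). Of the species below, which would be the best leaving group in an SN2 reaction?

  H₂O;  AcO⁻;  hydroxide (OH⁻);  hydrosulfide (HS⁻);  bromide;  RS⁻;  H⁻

bromide

A good leaving group is a weak base: the lower the pKₐ of its conjugate acid, the more readily it departs.
bromide: pKₐ(HBr) ≈ -9
H₂O: pKₐ(H₃O⁺) ≈ -1.7
AcO⁻: pKₐ(CH₃COOH) ≈ 4.8
hydrosulfide (HS⁻): pKₐ(H₂S) ≈ 7
RS⁻: pKₐ(RSH (a thiol)) ≈ 10.5
hydroxide (OH⁻): pKₐ(H₂O) ≈ 15.7
H⁻: pKₐ(H₂) ≈ 36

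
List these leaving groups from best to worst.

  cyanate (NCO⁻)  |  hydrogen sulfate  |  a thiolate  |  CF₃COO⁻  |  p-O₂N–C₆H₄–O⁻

hydrogen sulfate: pKₐ(H₂SO₄) ≈ -3 — conjugate base of a strong mineral acid
CF₃COO⁻: pKₐ(CF₃COOH) ≈ 0.2 — strongly electron-withdrawing CF₃ stabilises the carboxylate
cyanate (NCO⁻): pKₐ(HOCN) ≈ 3.5 — resonance between N and O
p-O₂N–C₆H₄–O⁻: pKₐ(p-nitrophenol) ≈ 7.2 — nitro group delocalises the charge; the classic chromogenic LG
a thiolate: pKₐ(RSH (a thiol)) ≈ 10.5 — moderately basic; rarely leaves without activation

hydrogen sulfate > CF₃COO⁻ > cyanate (NCO⁻) > p-O₂N–C₆H₄–O⁻ > a thiolate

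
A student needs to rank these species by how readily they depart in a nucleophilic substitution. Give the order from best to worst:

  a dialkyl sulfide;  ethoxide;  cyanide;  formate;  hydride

a dialkyl sulfide: pKₐ(R'₂SH⁺) ≈ -7
formate: pKₐ(HCOOH) ≈ 3.8 — resonance-stabilised carboxylate
cyanide: pKₐ(HCN) ≈ 9.2
ethoxide: pKₐ(CH₃CH₂OH) ≈ 16
hydride: pKₐ(H₂) ≈ 36

a dialkyl sulfide > formate > cyanide > ethoxide > hydride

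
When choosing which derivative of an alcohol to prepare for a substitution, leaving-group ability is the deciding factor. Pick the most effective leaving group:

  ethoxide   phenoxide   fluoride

fluoride: pKₐ(HF) ≈ 3.2
phenoxide: pKₐ(C₆H₅OH (phenol)) ≈ 10
ethoxide: pKₐ(CH₃CH₂OH) ≈ 16

fluoride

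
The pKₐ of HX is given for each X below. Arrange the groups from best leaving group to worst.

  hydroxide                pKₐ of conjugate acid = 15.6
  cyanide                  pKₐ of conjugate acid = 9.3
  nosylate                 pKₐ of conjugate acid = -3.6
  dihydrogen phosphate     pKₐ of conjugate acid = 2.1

nosylate > dihydrogen phosphate > cyanide > hydroxide

Lower conjugate-acid pKₐ ⇒ weaker base ⇒ better leaving group.
Sorting by the given values: nosylate (-3.6), dihydrogen phosphate (2.1), cyanide (9.3), hydroxide (15.6).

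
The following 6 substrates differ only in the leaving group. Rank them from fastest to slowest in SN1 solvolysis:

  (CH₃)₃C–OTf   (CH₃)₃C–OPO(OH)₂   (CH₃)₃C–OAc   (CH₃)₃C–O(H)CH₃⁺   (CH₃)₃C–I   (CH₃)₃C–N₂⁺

(CH₃)₃C–N₂⁺ > (CH₃)₃C–OTf > (CH₃)₃C–I > (CH₃)₃C–O(H)CH₃⁺ > (CH₃)₃C–OPO(OH)₂ > (CH₃)₃C–OAc

Identical carbon frameworks mean the comparison reduces to leaving-group quality.
The more stable X⁻ (or X) is on its own — i.e. the weaker a base it is — the better a leaving group it makes.
(CH₃)₃C–N₂⁺ loses N₂: no meaningful conjugate acid; N₂ departs as an exceptionally stable neutral molecule
(CH₃)₃C–OTf loses OTf⁻: pKₐ(CF₃SO₃H (triflic acid)) ≈ -14
(CH₃)₃C–I loses I⁻: pKₐ(HI) ≈ -10
(CH₃)₃C–O(H)CH₃⁺ loses R'OH: pKₐ(R'OH₂⁺) ≈ -2.4
(CH₃)₃C–OPO(OH)₂ loses H₂PO₄⁻: pKₐ(H₃PO₄) ≈ 2.1
(CH₃)₃C–OAc loses AcO⁻: pKₐ(CH₃COOH) ≈ 4.8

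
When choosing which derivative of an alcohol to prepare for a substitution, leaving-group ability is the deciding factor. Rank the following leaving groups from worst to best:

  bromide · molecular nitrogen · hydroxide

A good leaving group is a weak base: the lower the pKₐ of its conjugate acid, the more readily it departs.
molecular nitrogen: no meaningful conjugate acid; N₂ departs as an exceptionally stable neutral molecule
bromide: pKₐ(HBr) ≈ -9
hydroxide: pKₐ(H₂O) ≈ 15.7
The question asks for worst first, so the sequence is read in increasing leaving-group ability.

hydroxide < bromide < molecular nitrogen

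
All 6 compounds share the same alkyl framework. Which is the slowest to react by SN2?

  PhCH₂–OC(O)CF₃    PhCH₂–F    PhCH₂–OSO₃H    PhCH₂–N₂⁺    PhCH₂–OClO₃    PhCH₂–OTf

The skeletons are identical, so relative rate is governed entirely by leaving-group ability.
A good leaving group is a weak base: the lower the pKₐ of its conjugate acid, the more readily it departs.
PhCH₂–N₂⁺ loses N₂: no meaningful conjugate acid; N₂ departs as an exceptionally stable neutral molecule
PhCH₂–OTf loses OTf⁻: pKₐ(CF₃SO₃H (triflic acid)) ≈ -14
PhCH₂–OClO₃ loses ClO₄⁻: pKₐ(HClO₄) ≈ -10
PhCH₂–OSO₃H loses HSO₄⁻: pKₐ(H₂SO₄) ≈ -3
PhCH₂–OC(O)CF₃ loses CF₃COO⁻: pKₐ(CF₃COOH) ≈ 0.2
PhCH₂–F loses F⁻: pKₐ(HF) ≈ 3.2

PhCH₂–F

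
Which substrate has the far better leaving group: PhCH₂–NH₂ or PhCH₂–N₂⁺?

From PhCH₂–NH₂ the departing group would be NH₂⁻ (pKₐ(NH₃) ≈ 38). Extremely strong base; never a leaving group.
From PhCH₂–N₂⁺ the leaving group is N₂ (no meaningful conjugate acid; N₂ departs as an exceptionally stable neutral molecule).
(In practice PhCH₂–N₂⁺ is made from PhCH₂–NH₂ by diazotisation (NaNO₂ / HCl, 0 °C), generating a diazonium salt that expels N₂.)

PhCH₂–N₂⁺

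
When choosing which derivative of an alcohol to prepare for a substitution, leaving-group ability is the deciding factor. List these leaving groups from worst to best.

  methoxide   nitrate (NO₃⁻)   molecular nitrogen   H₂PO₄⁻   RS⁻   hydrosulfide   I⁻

methoxide < RS⁻ < hydrosulfide < H₂PO₄⁻ < nitrate (NO₃⁻) < I⁻ < molecular nitrogen

molecular nitrogen: no meaningful conjugate acid; N₂ departs as an exceptionally stable neutral molecule
I⁻: pKₐ(HI) ≈ -10
nitrate (NO₃⁻): pKₐ(HNO₃) ≈ -1.3
H₂PO₄⁻: pKₐ(H₃PO₄) ≈ 2.1
hydrosulfide: pKₐ(H₂S) ≈ 7
RS⁻: pKₐ(RSH (a thiol)) ≈ 10.5
methoxide: pKₐ(CH₃OH) ≈ 15.5
The question asks for worst first, so the sequence is read in increasing leaving-group ability.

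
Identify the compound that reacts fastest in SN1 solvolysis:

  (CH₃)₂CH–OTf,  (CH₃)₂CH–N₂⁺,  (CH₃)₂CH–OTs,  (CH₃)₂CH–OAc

Same R in every case — rank the leaving groups.
Rank by basicity of the departing species: weakest base leaves most easily.
(CH₃)₂CH–N₂⁺ loses N₂: no meaningful conjugate acid; N₂ departs as an exceptionally stable neutral molecule
(CH₃)₂CH–OTf loses OTf⁻: pKₐ(CF₃SO₃H (triflic acid)) ≈ -14
(CH₃)₂CH–OTs loses OTs⁻: pKₐ(p-CH₃C₆H₄SO₃H (TsOH)) ≈ -2.8
(CH₃)₂CH–OAc loses AcO⁻: pKₐ(CH₃COOH) ≈ 4.8

(CH₃)₂CH–N₂⁺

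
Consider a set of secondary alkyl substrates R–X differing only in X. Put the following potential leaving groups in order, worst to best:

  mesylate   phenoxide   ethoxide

ethoxide < phenoxide < mesylate

The more stable X⁻ (or X) is on its own — i.e. the weaker a base it is — the better a leaving group it makes.
mesylate: pKₐ(CH₃SO₃H (MsOH)) ≈ -1.9
phenoxide: pKₐ(C₆H₅OH (phenol)) ≈ 10
ethoxide: pKₐ(CH₃CH₂OH) ≈ 16
The question asks for worst first, so the sequence is read in increasing leaving-group ability.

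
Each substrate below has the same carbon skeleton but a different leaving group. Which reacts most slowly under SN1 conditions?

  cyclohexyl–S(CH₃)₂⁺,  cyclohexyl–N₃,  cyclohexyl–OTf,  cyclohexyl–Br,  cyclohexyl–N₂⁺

With the same alkyl group throughout, only the leaving group differentiates the rates.
A good leaving group is a weak base: the lower the pKₐ of its conjugate acid, the more readily it departs.
cyclohexyl–N₂⁺ loses N₂: no meaningful conjugate acid; N₂ departs as an exceptionally stable neutral molecule
cyclohexyl–OTf loses OTf⁻: pKₐ(CF₃SO₃H (triflic acid)) ≈ -14
cyclohexyl–Br loses Br⁻: pKₐ(HBr) ≈ -9
cyclohexyl–S(CH₃)₂⁺ loses SR'₂: pKₐ(R'₂SH⁺) ≈ -7
cyclohexyl–N₃ loses N₃⁻: pKₐ(HN₃) ≈ 4.7

cyclohexyl–N₃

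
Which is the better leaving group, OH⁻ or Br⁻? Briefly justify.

Br⁻ is the better leaving group.
pKₐ(HBr) ≈ -9 versus pKₐ(H₂O) ≈ 15.7: Br⁻ is the much weaker base.
Weak base; good leaving group.

Br⁻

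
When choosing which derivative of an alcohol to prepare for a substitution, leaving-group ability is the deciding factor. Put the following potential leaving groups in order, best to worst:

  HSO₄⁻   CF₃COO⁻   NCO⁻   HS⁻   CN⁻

HSO₄⁻ > CF₃COO⁻ > NCO⁻ > HS⁻ > CN⁻

HSO₄⁻: pKₐ(H₂SO₄) ≈ -3
CF₃COO⁻: pKₐ(CF₃COOH) ≈ 0.2
NCO⁻: pKₐ(HOCN) ≈ 3.5
HS⁻: pKₐ(H₂S) ≈ 7 — larger and more polarisable than the oxygen analogue
CN⁻: pKₐ(HCN) ≈ 9.2 — sp carbon stabilises the charge somewhat, but still a poor LG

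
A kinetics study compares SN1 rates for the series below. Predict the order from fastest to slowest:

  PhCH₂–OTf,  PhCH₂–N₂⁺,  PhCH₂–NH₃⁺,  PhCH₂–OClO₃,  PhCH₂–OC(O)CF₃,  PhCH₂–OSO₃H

PhCH₂–N₂⁺ > PhCH₂–OTf > PhCH₂–OClO₃ > PhCH₂–OSO₃H > PhCH₂–OC(O)CF₃ > PhCH₂–NH₃⁺

The skeletons are identical, so relative rate is governed entirely by leaving-group ability.
Leaving-group ability tracks the stability of the departed species; conjugate-acid pKₐ is the usual yardstick (lower pKₐ → better LG).
PhCH₂–N₂⁺ loses N₂: no meaningful conjugate acid; N₂ departs as an exceptionally stable neutral molecule
PhCH₂–OTf loses OTf⁻: pKₐ(CF₃SO₃H (triflic acid)) ≈ -14
PhCH₂–OClO₃ loses ClO₄⁻: pKₐ(HClO₄) ≈ -10
PhCH₂–OSO₃H loses HSO₄⁻: pKₐ(H₂SO₄) ≈ -3
PhCH₂–OC(O)CF₃ loses CF₃COO⁻: pKₐ(CF₃COOH) ≈ 0.2
PhCH₂–NH₃⁺ loses NH₃: pKₐ(NH₄⁺) ≈ 9.2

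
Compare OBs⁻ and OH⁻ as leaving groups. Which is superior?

OBs⁻ is the better leaving group.
pKₐ(p-BrC₆H₄SO₃H) ≈ -2.8 versus pKₐ(H₂O) ≈ 15.7: OBs⁻ is the much weaker base.
Arenesulfonate with a p-bromo substituent.

OBs⁻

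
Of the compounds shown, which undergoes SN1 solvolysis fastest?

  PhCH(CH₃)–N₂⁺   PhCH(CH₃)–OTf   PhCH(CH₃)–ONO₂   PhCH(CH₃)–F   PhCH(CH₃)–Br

Same R in every case — rank the leaving groups.
A good leaving group is a weak base: the lower the pKₐ of its conjugate acid, the more readily it departs.
PhCH(CH₃)–N₂⁺ loses N₂: no meaningful conjugate acid; N₂ departs as an exceptionally stable neutral molecule
PhCH(CH₃)–OTf loses OTf⁻: pKₐ(CF₃SO₃H (triflic acid)) ≈ -14
PhCH(CH₃)–Br loses Br⁻: pKₐ(HBr) ≈ -9
PhCH(CH₃)–ONO₂ loses NO₃⁻: pKₐ(HNO₃) ≈ -1.3
PhCH(CH₃)–F loses F⁻: pKₐ(HF) ≈ 3.2

PhCH(CH₃)–N₂⁺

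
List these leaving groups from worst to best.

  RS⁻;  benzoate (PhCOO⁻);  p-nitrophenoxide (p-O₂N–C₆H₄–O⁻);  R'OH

RS⁻ < p-nitrophenoxide (p-O₂N–C₆H₄–O⁻) < benzoate (PhCOO⁻) < R'OH

The more stable X⁻ (or X) is on its own — i.e. the weaker a base it is — the better a leaving group it makes.
R'OH: pKₐ(R'OH₂⁺) ≈ -2.4
benzoate (PhCOO⁻): pKₐ(C₆H₅COOH) ≈ 4.2 — aryl carboxylate
p-nitrophenoxide (p-O₂N–C₆H₄–O⁻): pKₐ(p-nitrophenol) ≈ 7.2 — nitro group delocalises the charge; the classic chromogenic LG
RS⁻: pKₐ(RSH (a thiol)) ≈ 10.5 — moderately basic; rarely leaves without activation
Reversing gives the worst-to-best order requested.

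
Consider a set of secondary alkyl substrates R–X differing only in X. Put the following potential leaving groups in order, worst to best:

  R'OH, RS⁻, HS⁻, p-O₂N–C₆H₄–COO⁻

RS⁻ < HS⁻ < p-O₂N–C₆H₄–COO⁻ < R'OH

A good leaving group is a weak base: the lower the pKₐ of its conjugate acid, the more readily it departs.
R'OH: pKₐ(R'OH₂⁺) ≈ -2.4 — neutral; leaves from a protonated ether (an oxonium ion, R–O(H)R'⁺)
p-O₂N–C₆H₄–COO⁻: pKₐ(p-nitrobenzoic acid) ≈ 3.4 — electron-withdrawing nitro group stabilises the carboxylate
HS⁻: pKₐ(H₂S) ≈ 7
RS⁻: pKₐ(RSH (a thiol)) ≈ 10.5
Reversing gives the worst-to-best order requested.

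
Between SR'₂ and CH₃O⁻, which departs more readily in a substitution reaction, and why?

SR'₂ is the better leaving group.
pKₐ(R'₂SH⁺) ≈ -7 versus pKₐ(CH₃OH) ≈ 15.5: SR'₂ is the much weaker base.
Neutral; leaves from a sulfonium salt (R–SR'₂⁺).

SR'₂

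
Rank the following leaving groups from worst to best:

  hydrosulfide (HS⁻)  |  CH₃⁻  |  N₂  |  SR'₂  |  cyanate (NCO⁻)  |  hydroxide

Rank by basicity of the departing species: weakest base leaves most easily.
N₂: no meaningful conjugate acid; N₂ departs as an exceptionally stable neutral molecule
SR'₂: pKₐ(R'₂SH⁺) ≈ -7 — neutral; leaves from a sulfonium salt (R–SR'₂⁺)
cyanate (NCO⁻): pKₐ(HOCN) ≈ 3.5
hydrosulfide (HS⁻): pKₐ(H₂S) ≈ 7
hydroxide: pKₐ(H₂O) ≈ 15.7
CH₃⁻: pKₐ(CH₄) ≈ 48 — unstabilised carbanion; the worst conceivable leaving group
The question asks for worst first, so the sequence is read in increasing leaving-group ability.

CH₃⁻ < hydroxide < hydrosulfide (HS⁻) < cyanate (NCO⁻) < SR'₂ < N₂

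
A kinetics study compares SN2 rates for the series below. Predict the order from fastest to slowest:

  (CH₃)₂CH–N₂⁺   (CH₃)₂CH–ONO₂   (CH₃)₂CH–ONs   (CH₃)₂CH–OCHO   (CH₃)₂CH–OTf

Identical carbon frameworks mean the comparison reduces to leaving-group quality.
The more stable X⁻ (or X) is on its own — i.e. the weaker a base it is — the better a leaving group it makes.
(CH₃)₂CH–N₂⁺ loses N₂: no meaningful conjugate acid; N₂ departs as an exceptionally stable neutral molecule
(CH₃)₂CH–OTf loses OTf⁻: pKₐ(CF₃SO₃H (triflic acid)) ≈ -14
(CH₃)₂CH–ONs loses ONs⁻: pKₐ(p-O₂NC₆H₄SO₃H) ≈ -3.5
(CH₃)₂CH–ONO₂ loses NO₃⁻: pKₐ(HNO₃) ≈ -1.3
(CH₃)₂CH–OCHO loses HCOO⁻: pKₐ(HCOOH) ≈ 3.8

(CH₃)₂CH–N₂⁺ > (CH₃)₂CH–OTf > (CH₃)₂CH–ONs > (CH₃)₂CH–ONO₂ > (CH₃)₂CH–OCHO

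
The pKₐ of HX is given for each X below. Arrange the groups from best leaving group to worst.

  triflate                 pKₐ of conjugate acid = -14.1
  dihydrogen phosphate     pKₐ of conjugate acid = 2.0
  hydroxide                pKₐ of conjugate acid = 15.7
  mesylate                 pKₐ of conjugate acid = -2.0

triflate > mesylate > dihydrogen phosphate > hydroxide

Lower conjugate-acid pKₐ ⇒ weaker base ⇒ better leaving group.
Sorting by the given values: triflate (-14.1), mesylate (-2.0), dihydrogen phosphate (2.0), hydroxide (15.7).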